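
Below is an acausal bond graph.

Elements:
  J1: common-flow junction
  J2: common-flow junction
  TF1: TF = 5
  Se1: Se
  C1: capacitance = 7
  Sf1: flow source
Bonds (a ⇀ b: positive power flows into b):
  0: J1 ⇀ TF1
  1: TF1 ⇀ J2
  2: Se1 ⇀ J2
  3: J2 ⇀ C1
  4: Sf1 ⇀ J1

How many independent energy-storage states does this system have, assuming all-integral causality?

1  (C1 all integral)

bond 2 →J2  (source Se1 imposes e)
bond 4 →Sf1  (source Sf1 imposes f)
bond 0 →J1  (1-jn J1 has f-setter on 4)
bond 1 →TF1  (TF1 one-in-one-out from 0)
bond 3 →J2  (common-f at J2 fixed by 1)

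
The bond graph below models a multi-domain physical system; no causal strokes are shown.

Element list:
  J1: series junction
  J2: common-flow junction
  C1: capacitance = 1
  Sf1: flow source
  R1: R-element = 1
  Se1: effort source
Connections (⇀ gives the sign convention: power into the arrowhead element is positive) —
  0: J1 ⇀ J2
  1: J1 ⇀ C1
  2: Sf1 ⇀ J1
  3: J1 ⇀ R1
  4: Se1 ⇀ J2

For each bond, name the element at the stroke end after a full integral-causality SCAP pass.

b0 →J1
b1 →J1
b2 →Sf1
b3 →J1
b4 →J2

β2 stroke at Sf1  (Sf1 (Sf) sets flow on bond)
β4 stroke at J2  (source Se1 imposes e)
β0 stroke at J1  (1-jn J1 has f-setter on 2)
β1 stroke at J1  (J1 flow already set via bond 2)
β3 stroke at J1  (J1 flow already set via bond 2)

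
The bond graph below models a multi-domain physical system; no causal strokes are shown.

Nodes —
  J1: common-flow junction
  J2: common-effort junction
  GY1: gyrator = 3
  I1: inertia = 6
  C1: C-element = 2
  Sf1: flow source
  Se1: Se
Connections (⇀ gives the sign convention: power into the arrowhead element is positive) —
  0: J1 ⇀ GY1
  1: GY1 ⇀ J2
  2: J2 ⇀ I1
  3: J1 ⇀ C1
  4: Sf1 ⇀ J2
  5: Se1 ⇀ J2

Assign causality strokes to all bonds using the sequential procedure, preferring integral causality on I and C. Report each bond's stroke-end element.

#0 stroke→GY1
#1 stroke→GY1
#2 stroke→I1
#3 stroke→J1
#4 stroke→Sf1
#5 stroke→J2

β4 stroke at Sf1  (Sf1: flow source, stroke at near end)
β5 stroke at J2  (Se1: effort source, stroke at far end)
β1 stroke at GY1  (J2 effort already set via bond 5)
β2 stroke at I1  (J2 effort already set via bond 5)
β0 stroke at GY1  (through GY1, causality inverts; strokes same side of GY1)
β3 stroke at J1  (1-jn J1 has f-setter on 0)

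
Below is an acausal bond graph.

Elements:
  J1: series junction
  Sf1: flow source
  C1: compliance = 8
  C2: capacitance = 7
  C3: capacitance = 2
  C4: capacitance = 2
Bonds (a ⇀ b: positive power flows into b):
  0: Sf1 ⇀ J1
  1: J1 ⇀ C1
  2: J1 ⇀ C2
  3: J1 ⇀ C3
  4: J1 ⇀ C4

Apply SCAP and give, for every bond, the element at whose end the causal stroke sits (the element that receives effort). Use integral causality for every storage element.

β0 stroke→Sf1
β1 stroke→J1
β2 stroke→J1
β3 stroke→J1
β4 stroke→J1

b0 stroke at Sf1  (Sf1 (Sf) sets flow on bond)
b1 stroke at J1  (common-f at J1 fixed by 0)
b2 stroke at J1  (1-jn J1 has f-setter on 0)
b3 stroke at J1  (1-jn J1 has f-setter on 0)
b4 stroke at J1  (J1: bond 0 brought flow, rest push out)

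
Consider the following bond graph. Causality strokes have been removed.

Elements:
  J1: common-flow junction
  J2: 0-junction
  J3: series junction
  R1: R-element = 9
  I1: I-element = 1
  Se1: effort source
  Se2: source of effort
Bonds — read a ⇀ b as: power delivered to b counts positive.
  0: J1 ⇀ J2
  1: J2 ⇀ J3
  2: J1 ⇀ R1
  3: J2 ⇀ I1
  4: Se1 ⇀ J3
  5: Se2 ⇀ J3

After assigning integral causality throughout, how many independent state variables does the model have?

#4 →J3  (source Se1 imposes e)
#5 →J3  (Se2: effort source, stroke at far end)
#1 →J2  (J3 needs exactly one f-in)
#0 →J1  (J2 effort already set via bond 1)
#3 →I1  (J2: bond 1 brought effort, rest push out)
#2 →R1  (J1 needs exactly one f-in)

1  (I1 all integral)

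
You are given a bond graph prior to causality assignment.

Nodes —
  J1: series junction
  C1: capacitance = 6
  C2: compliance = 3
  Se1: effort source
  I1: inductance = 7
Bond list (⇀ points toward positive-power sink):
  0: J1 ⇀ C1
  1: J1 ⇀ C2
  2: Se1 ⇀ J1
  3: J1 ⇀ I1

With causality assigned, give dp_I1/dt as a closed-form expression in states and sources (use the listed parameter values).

dp_I1/dt = E_Se1 - q_C1/6 - q_C2/3

β2 |J1  (Se1 (Se) sets effort on bond)
β0 |J1  (C1: C, integral causality)
β1 |J1  (prefer integral on C2)
β3 |I1  (J1 needs exactly one f-in)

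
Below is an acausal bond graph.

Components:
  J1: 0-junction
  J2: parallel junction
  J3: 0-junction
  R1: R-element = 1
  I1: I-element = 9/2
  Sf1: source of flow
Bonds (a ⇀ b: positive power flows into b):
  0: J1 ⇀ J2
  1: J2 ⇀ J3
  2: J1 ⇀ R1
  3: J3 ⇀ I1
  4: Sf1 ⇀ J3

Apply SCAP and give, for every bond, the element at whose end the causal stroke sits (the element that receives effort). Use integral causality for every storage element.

#4 |Sf1  (Sf1 (Sf) sets flow on bond)
#3 |I1  (prefer integral on I1)
#1 |J3  (J3: last free bond brings effort in)
#0 |J2  (only one effort-in slot at J2)
#2 |J1  (only one effort-in slot at J1)

bond 0 stroke at J2
bond 1 stroke at J3
bond 2 stroke at J1
bond 3 stroke at I1
bond 4 stroke at Sf1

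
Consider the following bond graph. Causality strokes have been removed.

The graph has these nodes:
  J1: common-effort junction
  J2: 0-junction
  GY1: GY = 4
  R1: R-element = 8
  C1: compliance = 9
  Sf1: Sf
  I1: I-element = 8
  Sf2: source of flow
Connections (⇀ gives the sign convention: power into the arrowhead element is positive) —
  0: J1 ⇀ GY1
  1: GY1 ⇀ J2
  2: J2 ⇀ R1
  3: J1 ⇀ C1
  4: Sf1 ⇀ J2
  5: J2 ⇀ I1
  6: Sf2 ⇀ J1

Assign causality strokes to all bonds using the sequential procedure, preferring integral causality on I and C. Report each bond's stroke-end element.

bond 0 |GY1
bond 1 |GY1
bond 2 |J2
bond 3 |J1
bond 4 |Sf1
bond 5 |I1
bond 6 |Sf2

bond 4 stroke→Sf1  (source Sf1 imposes f)
bond 6 stroke→Sf2  (Sf2: flow source, stroke at near end)
bond 3 stroke→J1  (C1 integral (e out))
bond 0 stroke→GY1  (J1 effort already set via bond 3)
bond 1 stroke→GY1  (through GY1, causality inverts; strokes same side of GY1)
bond 5 stroke→I1  (I1: I, integral causality)
bond 2 stroke→J2  (J2 needs exactly one e-in)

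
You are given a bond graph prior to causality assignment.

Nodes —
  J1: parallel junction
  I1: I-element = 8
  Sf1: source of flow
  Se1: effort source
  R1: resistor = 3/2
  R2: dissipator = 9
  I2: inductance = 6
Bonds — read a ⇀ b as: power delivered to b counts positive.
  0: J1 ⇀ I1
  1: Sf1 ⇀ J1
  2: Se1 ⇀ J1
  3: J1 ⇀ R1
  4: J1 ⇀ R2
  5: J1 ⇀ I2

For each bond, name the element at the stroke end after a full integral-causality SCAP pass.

b1 →Sf1  (Sf1: flow source, stroke at near end)
b2 →J1  (source Se1 imposes e)
b0 →I1  (J1: bond 2 brought effort, rest push out)
b3 →R1  (J1: bond 2 brought effort, rest push out)
b4 →R2  (J1 effort already set via bond 2)
b5 →I2  (common-e at J1 fixed by 2)

#0 stroke→I1
#1 stroke→Sf1
#2 stroke→J1
#3 stroke→R1
#4 stroke→R2
#5 stroke→I2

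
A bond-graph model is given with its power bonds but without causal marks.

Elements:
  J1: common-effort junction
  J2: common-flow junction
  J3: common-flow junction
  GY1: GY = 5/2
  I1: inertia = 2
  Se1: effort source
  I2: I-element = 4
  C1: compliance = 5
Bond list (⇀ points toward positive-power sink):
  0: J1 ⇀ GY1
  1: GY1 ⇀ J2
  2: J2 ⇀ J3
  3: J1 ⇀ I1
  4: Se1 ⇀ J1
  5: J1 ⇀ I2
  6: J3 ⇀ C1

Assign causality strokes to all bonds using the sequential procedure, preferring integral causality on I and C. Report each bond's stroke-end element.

β4 stroke→J1  (source Se1 imposes e)
β0 stroke→GY1  (common-e at J1 fixed by 4)
β3 stroke→I1  (0-jn J1 has e-setter on 4)
β5 stroke→I2  (common-e at J1 fixed by 4)
β1 stroke→GY1  (GY1 both-in/both-out from 0)
β2 stroke→J2  (J2 flow already set via bond 1)
β6 stroke→J3  (J3: bond 2 brought flow, rest push out)

bond 0 |GY1
bond 1 |GY1
bond 2 |J2
bond 3 |I1
bond 4 |J1
bond 5 |I2
bond 6 |J3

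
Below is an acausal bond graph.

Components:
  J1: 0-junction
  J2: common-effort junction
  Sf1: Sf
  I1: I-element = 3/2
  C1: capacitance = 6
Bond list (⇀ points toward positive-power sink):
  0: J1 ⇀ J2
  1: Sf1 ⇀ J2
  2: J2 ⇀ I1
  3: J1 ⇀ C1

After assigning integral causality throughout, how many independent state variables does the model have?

bond 1 stroke at Sf1  (Sf1 (Sf) sets flow on bond)
bond 2 stroke at I1  (I1 integral (f out))
bond 0 stroke at J2  (closing 0-jn rule on J2)
bond 3 stroke at J1  (closing 0-jn rule on J1)

2  (C1, I1 all integral)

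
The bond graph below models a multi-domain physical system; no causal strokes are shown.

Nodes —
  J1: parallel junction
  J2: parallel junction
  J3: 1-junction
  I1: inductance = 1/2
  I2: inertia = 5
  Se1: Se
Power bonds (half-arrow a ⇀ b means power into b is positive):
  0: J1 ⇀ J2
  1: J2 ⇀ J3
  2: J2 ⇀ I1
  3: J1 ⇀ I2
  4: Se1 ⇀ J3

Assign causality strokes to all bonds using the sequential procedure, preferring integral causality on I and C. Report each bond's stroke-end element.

#4 |J3  (Se1 (Se) sets effort on bond)
#1 |J2  (J3 needs exactly one f-in)
#0 |J1  (0-jn J2 has e-setter on 1)
#2 |I1  (J2: bond 1 brought effort, rest push out)
#3 |I2  (J1: bond 0 brought effort, rest push out)

β0 |J1
β1 |J2
β2 |I1
β3 |I2
β4 |J3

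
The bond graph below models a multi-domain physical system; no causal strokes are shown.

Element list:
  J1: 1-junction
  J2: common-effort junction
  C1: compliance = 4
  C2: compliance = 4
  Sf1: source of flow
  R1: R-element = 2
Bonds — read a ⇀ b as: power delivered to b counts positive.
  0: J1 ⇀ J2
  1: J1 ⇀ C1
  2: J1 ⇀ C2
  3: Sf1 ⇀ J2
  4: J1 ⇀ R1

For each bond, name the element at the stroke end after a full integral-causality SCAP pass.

b3 →Sf1  (Sf1 (Sf) sets flow on bond)
b0 →J2  (closing 0-jn rule on J2)
b1 →J1  (J1 flow already set via bond 0)
b2 →J1  (1-jn J1 has f-setter on 0)
b4 →J1  (J1: bond 0 brought flow, rest push out)

#0 →J2
#1 →J1
#2 →J1
#3 →Sf1
#4 →J1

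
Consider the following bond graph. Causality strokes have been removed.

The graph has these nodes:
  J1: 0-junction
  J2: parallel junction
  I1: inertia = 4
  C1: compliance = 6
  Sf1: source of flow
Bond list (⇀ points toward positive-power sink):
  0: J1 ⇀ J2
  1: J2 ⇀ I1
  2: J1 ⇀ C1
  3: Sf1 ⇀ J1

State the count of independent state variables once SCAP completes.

b3 →Sf1  (Sf1 fixes flow; stroke at Sf1)
b1 →I1  (I1 integral (f out))
b0 →J2  (closing 0-jn rule on J2)
b2 →J1  (J1 needs exactly one e-in)

2  (C1, I1 all integral)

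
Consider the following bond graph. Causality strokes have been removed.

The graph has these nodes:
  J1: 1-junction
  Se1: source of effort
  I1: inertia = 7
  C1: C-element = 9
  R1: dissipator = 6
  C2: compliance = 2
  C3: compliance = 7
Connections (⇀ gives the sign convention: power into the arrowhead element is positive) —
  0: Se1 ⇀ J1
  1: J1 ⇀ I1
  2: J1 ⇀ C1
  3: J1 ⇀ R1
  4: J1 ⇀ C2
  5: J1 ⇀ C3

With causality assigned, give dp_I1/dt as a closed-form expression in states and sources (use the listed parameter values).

bond 0 |J1  (Se1 fixes effort; stroke away)
bond 1 |I1  (prefer integral on I1)
bond 2 |J1  (J1: bond 1 brought flow, rest push out)
bond 3 |J1  (common-f at J1 fixed by 1)
bond 4 |J1  (common-f at J1 fixed by 1)
bond 5 |J1  (J1: bond 1 brought flow, rest push out)

dp_I1/dt = E_Se1 - 6*p_I1/7 - q_C1/9 - q_C2/2 - q_C3/7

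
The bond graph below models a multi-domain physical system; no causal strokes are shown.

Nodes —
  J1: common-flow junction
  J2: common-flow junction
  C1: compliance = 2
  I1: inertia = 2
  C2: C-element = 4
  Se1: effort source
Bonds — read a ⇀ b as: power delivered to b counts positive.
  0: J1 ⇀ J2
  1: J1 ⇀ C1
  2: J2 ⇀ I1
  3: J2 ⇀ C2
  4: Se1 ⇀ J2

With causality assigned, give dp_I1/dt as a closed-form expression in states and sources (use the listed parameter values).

#4 stroke→J2  (Se1: effort source, stroke at far end)
#1 stroke→J1  (C1 outputs effort q/C1)
#0 stroke→J2  (J1 needs exactly one f-in)
#2 stroke→I1  (I1 outputs flow p/I1)
#3 stroke→J2  (1-jn J2 has f-setter on 2)

dp_I1/dt = E_Se1 - q_C1/2 - q_C2/4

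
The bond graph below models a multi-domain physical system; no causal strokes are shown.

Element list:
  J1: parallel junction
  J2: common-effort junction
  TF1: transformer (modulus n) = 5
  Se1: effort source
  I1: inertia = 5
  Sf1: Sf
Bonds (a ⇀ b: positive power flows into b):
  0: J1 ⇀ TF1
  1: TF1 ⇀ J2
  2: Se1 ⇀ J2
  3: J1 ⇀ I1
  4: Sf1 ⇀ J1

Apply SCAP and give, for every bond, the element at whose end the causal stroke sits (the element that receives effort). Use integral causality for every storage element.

b2 →J2  (Se1 fixes effort; stroke away)
b4 →Sf1  (Sf1: flow source, stroke at near end)
b1 →TF1  (0-jn J2 has e-setter on 2)
b0 →J1  (TF1 one-in-one-out from 1)
b3 →I1  (0-jn J1 has e-setter on 0)

b0 stroke→J1
b1 stroke→TF1
b2 stroke→J2
b3 stroke→I1
b4 stroke→Sf1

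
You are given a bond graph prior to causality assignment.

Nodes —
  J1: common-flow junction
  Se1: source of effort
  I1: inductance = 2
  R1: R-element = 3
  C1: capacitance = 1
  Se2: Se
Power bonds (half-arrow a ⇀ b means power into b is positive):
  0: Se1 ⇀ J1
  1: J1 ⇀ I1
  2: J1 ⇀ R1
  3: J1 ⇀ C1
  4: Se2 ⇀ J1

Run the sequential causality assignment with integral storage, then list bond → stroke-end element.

#0 |J1  (source Se1 imposes e)
#4 |J1  (Se2 (Se) sets effort on bond)
#1 |I1  (I1 outputs flow p/I1)
#2 |J1  (1-jn J1 has f-setter on 1)
#3 |J1  (J1 flow already set via bond 1)

b0 |J1
b1 |I1
b2 |J1
b3 |J1
b4 |J1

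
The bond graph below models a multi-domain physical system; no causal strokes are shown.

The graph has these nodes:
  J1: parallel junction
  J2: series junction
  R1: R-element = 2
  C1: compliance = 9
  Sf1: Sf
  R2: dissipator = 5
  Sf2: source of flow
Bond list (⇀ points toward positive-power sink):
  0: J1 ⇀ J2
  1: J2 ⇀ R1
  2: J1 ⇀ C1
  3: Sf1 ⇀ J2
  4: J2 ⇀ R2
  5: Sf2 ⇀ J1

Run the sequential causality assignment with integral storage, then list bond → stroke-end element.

#3 →Sf1  (Sf1 (Sf) sets flow on bond)
#5 →Sf2  (Sf2 (Sf) sets flow on bond)
#0 →J2  (J2: bond 3 brought flow, rest push out)
#1 →J2  (common-f at J2 fixed by 3)
#4 →J2  (common-f at J2 fixed by 3)
#2 →J1  (J1 needs exactly one e-in)

b0 stroke at J2
b1 stroke at J2
b2 stroke at J1
b3 stroke at Sf1
b4 stroke at J2
b5 stroke at Sf2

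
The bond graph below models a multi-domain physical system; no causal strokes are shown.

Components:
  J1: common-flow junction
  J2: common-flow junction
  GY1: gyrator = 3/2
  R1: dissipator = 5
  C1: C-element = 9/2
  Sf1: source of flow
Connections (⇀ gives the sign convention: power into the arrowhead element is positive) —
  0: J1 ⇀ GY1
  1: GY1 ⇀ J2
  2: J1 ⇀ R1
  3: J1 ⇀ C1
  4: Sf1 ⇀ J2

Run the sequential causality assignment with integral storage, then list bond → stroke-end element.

bond 0 stroke→J1
bond 1 stroke→J2
bond 2 stroke→R1
bond 3 stroke→J1
bond 4 stroke→Sf1

#4 stroke at Sf1  (Sf1 fixes flow; stroke at Sf1)
#1 stroke at J2  (1-jn J2 has f-setter on 4)
#0 stroke at J1  (through GY1, causality inverts; strokes same side of GY1)
#3 stroke at J1  (prefer integral on C1)
#2 stroke at R1  (J1 needs exactly one f-in)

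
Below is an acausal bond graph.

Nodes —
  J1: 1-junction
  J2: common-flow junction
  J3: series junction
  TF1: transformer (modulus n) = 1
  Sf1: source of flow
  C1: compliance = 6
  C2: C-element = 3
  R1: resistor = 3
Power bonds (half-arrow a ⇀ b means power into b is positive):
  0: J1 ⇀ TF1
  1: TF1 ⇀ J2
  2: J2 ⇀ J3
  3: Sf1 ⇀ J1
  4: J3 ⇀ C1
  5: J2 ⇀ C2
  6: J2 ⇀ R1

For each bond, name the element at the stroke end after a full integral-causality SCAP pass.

b3 |Sf1  (source Sf1 imposes f)
b0 |J1  (1-jn J1 has f-setter on 3)
b1 |TF1  (through TF1, causality passes straight; one stroke at TF1)
b2 |J2  (1-jn J2 has f-setter on 1)
b5 |J2  (common-f at J2 fixed by 1)
b6 |J2  (J2: bond 1 brought flow, rest push out)
b4 |J3  (J3: bond 2 brought flow, rest push out)

bond 0 stroke at J1
bond 1 stroke at TF1
bond 2 stroke at J2
bond 3 stroke at Sf1
bond 4 stroke at J3
bond 5 stroke at J2
bond 6 stroke at J2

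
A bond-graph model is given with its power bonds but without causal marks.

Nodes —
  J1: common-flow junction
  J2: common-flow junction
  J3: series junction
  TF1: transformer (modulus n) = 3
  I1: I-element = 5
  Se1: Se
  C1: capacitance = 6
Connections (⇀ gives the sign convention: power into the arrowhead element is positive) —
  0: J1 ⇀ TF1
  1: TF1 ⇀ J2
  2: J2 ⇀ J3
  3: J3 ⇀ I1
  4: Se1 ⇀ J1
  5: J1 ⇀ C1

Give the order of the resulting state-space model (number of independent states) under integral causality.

#4 stroke at J1  (Se1: effort source, stroke at far end)
#3 stroke at I1  (prefer integral on I1)
#2 stroke at J3  (1-jn J3 has f-setter on 3)
#1 stroke at J2  (common-f at J2 fixed by 2)
#0 stroke at TF1  (TF1 one-in-one-out from 1)
#5 stroke at J1  (J1: bond 0 brought flow, rest push out)

2  (C1, I1 all integral)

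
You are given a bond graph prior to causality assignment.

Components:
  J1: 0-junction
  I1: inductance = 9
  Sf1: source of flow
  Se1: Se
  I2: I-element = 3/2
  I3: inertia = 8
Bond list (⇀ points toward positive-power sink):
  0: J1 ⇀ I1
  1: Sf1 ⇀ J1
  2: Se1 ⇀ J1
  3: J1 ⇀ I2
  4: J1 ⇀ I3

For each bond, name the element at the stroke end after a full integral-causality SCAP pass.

β1 |Sf1  (Sf1: flow source, stroke at near end)
β2 |J1  (Se1: effort source, stroke at far end)
β0 |I1  (J1 effort already set via bond 2)
β3 |I2  (J1 effort already set via bond 2)
β4 |I3  (common-e at J1 fixed by 2)

bond 0 stroke→I1
bond 1 stroke→Sf1
bond 2 stroke→J1
bond 3 stroke→I2
bond 4 stroke→I3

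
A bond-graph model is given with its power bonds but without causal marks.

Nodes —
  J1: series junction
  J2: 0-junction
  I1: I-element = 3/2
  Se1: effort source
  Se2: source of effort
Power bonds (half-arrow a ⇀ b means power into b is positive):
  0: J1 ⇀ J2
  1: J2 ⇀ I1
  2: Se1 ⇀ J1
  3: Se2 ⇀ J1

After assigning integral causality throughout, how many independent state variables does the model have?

1  (I1 all integral)

bond 2 stroke→J1  (Se1: effort source, stroke at far end)
bond 3 stroke→J1  (Se2 (Se) sets effort on bond)
bond 0 stroke→J2  (J1 needs exactly one f-in)
bond 1 stroke→I1  (0-jn J2 has e-setter on 0)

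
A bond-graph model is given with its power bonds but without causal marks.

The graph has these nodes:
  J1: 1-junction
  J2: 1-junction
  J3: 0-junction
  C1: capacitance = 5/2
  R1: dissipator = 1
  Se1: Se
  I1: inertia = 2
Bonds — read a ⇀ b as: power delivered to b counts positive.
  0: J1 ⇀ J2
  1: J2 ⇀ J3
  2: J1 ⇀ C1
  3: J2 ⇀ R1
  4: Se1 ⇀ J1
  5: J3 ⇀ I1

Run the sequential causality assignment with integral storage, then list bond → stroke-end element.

b4 |J1  (source Se1 imposes e)
b2 |J1  (C1 integral (e out))
b0 |J2  (J1 needs exactly one f-in)
b5 |I1  (I1 integral (f out))
b1 |J3  (J3: last free bond brings effort in)
b3 |J2  (J2: bond 1 brought flow, rest push out)

β0 →J2
β1 →J3
β2 →J1
β3 →J2
β4 →J1
β5 →I1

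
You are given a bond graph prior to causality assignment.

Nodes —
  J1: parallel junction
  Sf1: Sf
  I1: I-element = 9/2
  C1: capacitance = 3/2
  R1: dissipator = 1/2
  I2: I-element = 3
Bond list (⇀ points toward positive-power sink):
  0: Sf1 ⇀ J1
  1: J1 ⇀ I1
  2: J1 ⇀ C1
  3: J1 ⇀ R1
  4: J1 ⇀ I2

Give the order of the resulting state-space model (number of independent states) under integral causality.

β0 |Sf1  (Sf1 fixes flow; stroke at Sf1)
β1 |I1  (prefer integral on I1)
β2 |J1  (C1 integral (e out))
β3 |R1  (J1 effort already set via bond 2)
β4 |I2  (common-e at J1 fixed by 2)

3  (C1, I1, I2 all integral)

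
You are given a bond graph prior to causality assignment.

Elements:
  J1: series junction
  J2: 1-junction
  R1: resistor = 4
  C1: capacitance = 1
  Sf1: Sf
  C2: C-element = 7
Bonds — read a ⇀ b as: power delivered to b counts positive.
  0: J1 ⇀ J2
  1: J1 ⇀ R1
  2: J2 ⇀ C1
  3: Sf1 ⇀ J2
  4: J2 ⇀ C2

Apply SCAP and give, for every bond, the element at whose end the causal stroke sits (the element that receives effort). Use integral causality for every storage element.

#0 |J2
#1 |J1
#2 |J2
#3 |Sf1
#4 |J2

bond 3 →Sf1  (Sf1 fixes flow; stroke at Sf1)
bond 0 →J2  (J2: bond 3 brought flow, rest push out)
bond 2 →J2  (J2 flow already set via bond 3)
bond 4 →J2  (J2: bond 3 brought flow, rest push out)
bond 1 →J1  (1-jn J1 has f-setter on 0)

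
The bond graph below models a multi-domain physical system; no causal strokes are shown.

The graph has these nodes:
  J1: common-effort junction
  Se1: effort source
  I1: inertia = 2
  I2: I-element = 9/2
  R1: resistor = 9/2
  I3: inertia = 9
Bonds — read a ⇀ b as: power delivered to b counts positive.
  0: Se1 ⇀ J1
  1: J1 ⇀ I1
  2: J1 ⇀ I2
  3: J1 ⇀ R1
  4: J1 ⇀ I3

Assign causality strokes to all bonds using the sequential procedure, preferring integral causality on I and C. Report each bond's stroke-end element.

bond 0 |J1  (source Se1 imposes e)
bond 1 |I1  (common-e at J1 fixed by 0)
bond 2 |I2  (J1 effort already set via bond 0)
bond 3 |R1  (J1 effort already set via bond 0)
bond 4 |I3  (0-jn J1 has e-setter on 0)

β0 →J1
β1 →I1
β2 →I2
β3 →R1
β4 →I3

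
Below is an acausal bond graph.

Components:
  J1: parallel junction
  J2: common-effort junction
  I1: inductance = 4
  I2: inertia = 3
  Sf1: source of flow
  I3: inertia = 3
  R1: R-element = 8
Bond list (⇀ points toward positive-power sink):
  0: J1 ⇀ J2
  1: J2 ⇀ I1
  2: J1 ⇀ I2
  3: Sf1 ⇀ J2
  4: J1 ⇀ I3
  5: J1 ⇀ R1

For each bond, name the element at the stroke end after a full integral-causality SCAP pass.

b0 |J2
b1 |I1
b2 |I2
b3 |Sf1
b4 |I3
b5 |J1

b3 stroke→Sf1  (source Sf1 imposes f)
b1 stroke→I1  (I1: I, integral causality)
b0 stroke→J2  (J2 needs exactly one e-in)
b2 stroke→I2  (I2 outputs flow p/I2)
b4 stroke→I3  (I3 integral (f out))
b5 stroke→J1  (closing 0-jn rule on J1)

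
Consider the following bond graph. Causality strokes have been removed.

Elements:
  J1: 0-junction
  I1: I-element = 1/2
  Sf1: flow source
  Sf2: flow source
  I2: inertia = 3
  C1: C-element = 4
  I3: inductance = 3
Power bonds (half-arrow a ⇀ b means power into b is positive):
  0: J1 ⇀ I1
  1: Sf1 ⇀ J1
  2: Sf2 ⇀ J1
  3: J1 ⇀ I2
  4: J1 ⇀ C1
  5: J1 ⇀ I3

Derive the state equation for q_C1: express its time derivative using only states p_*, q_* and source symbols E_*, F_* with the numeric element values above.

bond 1 →Sf1  (Sf1 (Sf) sets flow on bond)
bond 2 →Sf2  (Sf2: flow source, stroke at near end)
bond 0 →I1  (I1 outputs flow p/I1)
bond 3 →I2  (I2 outputs flow p/I2)
bond 4 →J1  (prefer integral on C1)
bond 5 →I3  (J1: bond 4 brought effort, rest push out)

dq_C1/dt = F_Sf1 + F_Sf2 - 2*p_I1 - p_I2/3 - p_I3/3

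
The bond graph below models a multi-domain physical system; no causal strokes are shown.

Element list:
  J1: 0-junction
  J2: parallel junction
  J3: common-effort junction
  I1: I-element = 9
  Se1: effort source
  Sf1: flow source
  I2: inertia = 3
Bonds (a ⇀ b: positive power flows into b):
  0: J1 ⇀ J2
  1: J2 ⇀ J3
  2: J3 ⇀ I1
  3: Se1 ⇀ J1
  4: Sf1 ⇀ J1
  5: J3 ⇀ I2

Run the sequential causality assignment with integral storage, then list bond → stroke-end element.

bond 0 |J2
bond 1 |J3
bond 2 |I1
bond 3 |J1
bond 4 |Sf1
bond 5 |I2

b3 →J1  (Se1 (Se) sets effort on bond)
b4 →Sf1  (source Sf1 imposes f)
b0 →J2  (J1: bond 3 brought effort, rest push out)
b1 →J3  (J2: bond 0 brought effort, rest push out)
b2 →I1  (common-e at J3 fixed by 1)
b5 →I2  (common-e at J3 fixed by 1)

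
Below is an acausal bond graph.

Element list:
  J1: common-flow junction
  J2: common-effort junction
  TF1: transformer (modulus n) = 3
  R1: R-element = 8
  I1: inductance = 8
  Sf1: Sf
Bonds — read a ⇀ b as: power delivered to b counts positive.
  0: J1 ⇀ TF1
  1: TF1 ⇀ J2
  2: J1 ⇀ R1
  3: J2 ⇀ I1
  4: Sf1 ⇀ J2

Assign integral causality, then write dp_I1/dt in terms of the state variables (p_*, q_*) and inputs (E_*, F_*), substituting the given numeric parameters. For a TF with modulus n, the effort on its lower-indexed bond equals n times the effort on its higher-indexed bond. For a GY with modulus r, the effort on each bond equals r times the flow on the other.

dp_I1/dt = 8*F_Sf1/9 - p_I1/9

b4 stroke at Sf1  (Sf1 fixes flow; stroke at Sf1)
b3 stroke at I1  (I1 integral (f out))
b1 stroke at J2  (only one effort-in slot at J2)
b0 stroke at TF1  (TF TF1: opposite of bond 1)
b2 stroke at J1  (J1 flow already set via bond 0)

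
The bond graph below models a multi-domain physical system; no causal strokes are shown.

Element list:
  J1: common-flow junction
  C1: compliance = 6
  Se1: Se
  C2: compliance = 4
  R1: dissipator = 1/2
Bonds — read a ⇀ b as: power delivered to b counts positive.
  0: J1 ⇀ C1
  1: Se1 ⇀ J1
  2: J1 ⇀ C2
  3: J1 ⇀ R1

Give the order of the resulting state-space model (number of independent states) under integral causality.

β1 |J1  (Se1 (Se) sets effort on bond)
β0 |J1  (C1 outputs effort q/C1)
β2 |J1  (C2 outputs effort q/C2)
β3 |R1  (J1 needs exactly one f-in)

2  (C1, C2 all integral)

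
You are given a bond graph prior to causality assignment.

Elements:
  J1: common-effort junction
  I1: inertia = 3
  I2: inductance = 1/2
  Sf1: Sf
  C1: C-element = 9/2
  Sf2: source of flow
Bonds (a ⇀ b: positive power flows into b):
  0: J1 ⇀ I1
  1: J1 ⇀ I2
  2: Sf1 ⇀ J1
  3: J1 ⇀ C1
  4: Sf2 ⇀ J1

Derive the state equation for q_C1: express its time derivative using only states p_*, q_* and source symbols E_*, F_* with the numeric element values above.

dq_C1/dt = F_Sf1 + F_Sf2 - p_I1/3 - 2*p_I2

#2 stroke at Sf1  (Sf1 (Sf) sets flow on bond)
#4 stroke at Sf2  (Sf2: flow source, stroke at near end)
#0 stroke at I1  (I1 integral (f out))
#1 stroke at I2  (I2 outputs flow p/I2)
#3 stroke at J1  (J1 needs exactly one e-in)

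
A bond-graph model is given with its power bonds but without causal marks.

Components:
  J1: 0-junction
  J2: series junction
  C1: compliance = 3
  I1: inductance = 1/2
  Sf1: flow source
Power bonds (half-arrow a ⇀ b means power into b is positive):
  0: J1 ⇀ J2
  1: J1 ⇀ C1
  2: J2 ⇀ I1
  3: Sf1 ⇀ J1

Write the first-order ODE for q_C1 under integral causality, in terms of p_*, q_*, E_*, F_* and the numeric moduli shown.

bond 3 stroke→Sf1  (Sf1 fixes flow; stroke at Sf1)
bond 1 stroke→J1  (prefer integral on C1)
bond 0 stroke→J2  (0-jn J1 has e-setter on 1)
bond 2 stroke→I1  (only one flow-in slot at J2)

dq_C1/dt = F_Sf1 - 2*p_I1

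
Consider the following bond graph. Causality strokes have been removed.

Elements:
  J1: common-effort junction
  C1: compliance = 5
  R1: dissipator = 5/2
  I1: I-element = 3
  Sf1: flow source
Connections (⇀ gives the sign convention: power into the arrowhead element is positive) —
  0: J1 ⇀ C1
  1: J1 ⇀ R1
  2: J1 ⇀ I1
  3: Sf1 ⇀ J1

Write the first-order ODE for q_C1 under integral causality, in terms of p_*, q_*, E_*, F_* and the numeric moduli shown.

#3 |Sf1  (Sf1 (Sf) sets flow on bond)
#0 |J1  (C1: C, integral causality)
#1 |R1  (common-e at J1 fixed by 0)
#2 |I1  (0-jn J1 has e-setter on 0)

dq_C1/dt = F_Sf1 - p_I1/3 - 2*q_C1/25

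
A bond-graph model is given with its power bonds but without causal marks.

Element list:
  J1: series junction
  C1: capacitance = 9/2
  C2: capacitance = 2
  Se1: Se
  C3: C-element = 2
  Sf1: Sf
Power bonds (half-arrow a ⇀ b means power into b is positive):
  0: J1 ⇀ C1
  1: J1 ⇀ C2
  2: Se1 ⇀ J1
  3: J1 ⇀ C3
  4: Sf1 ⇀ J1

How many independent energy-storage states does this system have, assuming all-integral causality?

3  (C1, C2, C3 all integral)

#2 |J1  (Se1 (Se) sets effort on bond)
#4 |Sf1  (Sf1 (Sf) sets flow on bond)
#0 |J1  (1-jn J1 has f-setter on 4)
#1 |J1  (common-f at J1 fixed by 4)
#3 |J1  (J1 flow already set via bond 4)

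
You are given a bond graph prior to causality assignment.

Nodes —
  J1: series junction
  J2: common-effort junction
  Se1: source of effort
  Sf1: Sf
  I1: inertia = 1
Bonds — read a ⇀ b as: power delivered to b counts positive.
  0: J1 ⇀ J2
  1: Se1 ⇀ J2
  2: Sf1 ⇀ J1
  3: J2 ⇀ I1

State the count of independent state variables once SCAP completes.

1  (I1 all integral)

bond 1 stroke at J2  (source Se1 imposes e)
bond 2 stroke at Sf1  (Sf1: flow source, stroke at near end)
bond 0 stroke at J1  (common-f at J1 fixed by 2)
bond 3 stroke at I1  (common-e at J2 fixed by 1)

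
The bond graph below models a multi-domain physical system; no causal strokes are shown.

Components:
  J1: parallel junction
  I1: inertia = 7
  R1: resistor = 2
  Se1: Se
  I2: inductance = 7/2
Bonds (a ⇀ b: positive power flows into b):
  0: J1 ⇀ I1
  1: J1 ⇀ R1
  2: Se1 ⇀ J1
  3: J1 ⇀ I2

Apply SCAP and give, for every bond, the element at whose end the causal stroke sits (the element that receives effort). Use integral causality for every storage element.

b0 →I1
b1 →R1
b2 →J1
b3 →I2

#2 |J1  (Se1 fixes effort; stroke away)
#0 |I1  (common-e at J1 fixed by 2)
#1 |R1  (common-e at J1 fixed by 2)
#3 |I2  (common-e at J1 fixed by 2)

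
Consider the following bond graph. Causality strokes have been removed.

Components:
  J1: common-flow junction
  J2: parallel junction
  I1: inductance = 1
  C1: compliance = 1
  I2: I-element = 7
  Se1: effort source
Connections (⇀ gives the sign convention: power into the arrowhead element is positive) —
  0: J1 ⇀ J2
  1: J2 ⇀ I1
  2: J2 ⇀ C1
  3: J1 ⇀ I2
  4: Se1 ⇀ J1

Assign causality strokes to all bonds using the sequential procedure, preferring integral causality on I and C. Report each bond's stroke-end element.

b4 stroke at J1  (source Se1 imposes e)
b1 stroke at I1  (prefer integral on I1)
b2 stroke at J2  (C1: C, integral causality)
b0 stroke at J1  (common-e at J2 fixed by 2)
b3 stroke at I2  (closing 1-jn rule on J1)

#0 |J1
#1 |I1
#2 |J2
#3 |I2
#4 |J1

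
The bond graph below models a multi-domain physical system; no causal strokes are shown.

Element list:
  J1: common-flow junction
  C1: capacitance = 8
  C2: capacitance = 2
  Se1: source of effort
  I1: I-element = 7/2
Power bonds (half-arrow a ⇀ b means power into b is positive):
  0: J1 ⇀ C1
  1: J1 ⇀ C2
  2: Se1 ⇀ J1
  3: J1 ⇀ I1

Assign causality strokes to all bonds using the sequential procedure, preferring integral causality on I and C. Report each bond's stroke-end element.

β0 →J1
β1 →J1
β2 →J1
β3 →I1

#2 →J1  (Se1 (Se) sets effort on bond)
#0 →J1  (C1 integral (e out))
#1 →J1  (C2: C, integral causality)
#3 →I1  (only one flow-in slot at J1)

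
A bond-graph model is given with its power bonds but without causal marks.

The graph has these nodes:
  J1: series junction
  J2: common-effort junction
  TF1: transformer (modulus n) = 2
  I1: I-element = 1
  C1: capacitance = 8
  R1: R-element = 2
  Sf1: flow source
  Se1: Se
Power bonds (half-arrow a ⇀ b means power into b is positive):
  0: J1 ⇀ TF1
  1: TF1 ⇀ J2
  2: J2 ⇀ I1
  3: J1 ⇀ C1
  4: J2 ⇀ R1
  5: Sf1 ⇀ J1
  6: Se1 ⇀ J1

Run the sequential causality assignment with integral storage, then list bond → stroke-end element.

bond 0 |J1
bond 1 |TF1
bond 2 |I1
bond 3 |J1
bond 4 |J2
bond 5 |Sf1
bond 6 |J1

β5 |Sf1  (source Sf1 imposes f)
β6 |J1  (Se1 fixes effort; stroke away)
β0 |J1  (common-f at J1 fixed by 5)
β3 |J1  (1-jn J1 has f-setter on 5)
β1 |TF1  (TF1 one-in-one-out from 0)
β2 |I1  (prefer integral on I1)
β4 |J2  (J2: last free bond brings effort in)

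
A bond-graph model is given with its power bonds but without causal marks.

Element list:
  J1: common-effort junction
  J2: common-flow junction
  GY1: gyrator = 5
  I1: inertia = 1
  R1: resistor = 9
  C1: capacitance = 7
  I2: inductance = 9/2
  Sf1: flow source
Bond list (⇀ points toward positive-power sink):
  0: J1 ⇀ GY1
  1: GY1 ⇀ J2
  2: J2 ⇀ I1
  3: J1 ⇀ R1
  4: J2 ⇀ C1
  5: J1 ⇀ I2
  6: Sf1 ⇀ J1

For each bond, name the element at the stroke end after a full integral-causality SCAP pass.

β6 →Sf1  (source Sf1 imposes f)
β2 →I1  (I1 outputs flow p/I1)
β1 →J2  (1-jn J2 has f-setter on 2)
β4 →J2  (J2 flow already set via bond 2)
β0 →J1  (GY1: gyrator matches bond 1)
β3 →R1  (J1: bond 0 brought effort, rest push out)
β5 →I2  (common-e at J1 fixed by 0)

bond 0 stroke at J1
bond 1 stroke at J2
bond 2 stroke at I1
bond 3 stroke at R1
bond 4 stroke at J2
bond 5 stroke at I2
bond 6 stroke at Sf1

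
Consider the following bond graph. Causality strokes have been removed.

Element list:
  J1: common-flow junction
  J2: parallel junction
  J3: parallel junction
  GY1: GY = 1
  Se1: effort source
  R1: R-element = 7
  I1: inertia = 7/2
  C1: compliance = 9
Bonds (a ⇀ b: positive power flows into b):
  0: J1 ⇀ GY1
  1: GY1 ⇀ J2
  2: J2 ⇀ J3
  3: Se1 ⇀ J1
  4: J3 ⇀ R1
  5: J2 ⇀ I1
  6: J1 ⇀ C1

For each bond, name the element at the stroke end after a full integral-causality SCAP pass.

#3 |J1  (Se1: effort source, stroke at far end)
#5 |I1  (prefer integral on I1)
#6 |J1  (C1 integral (e out))
#0 |GY1  (closing 1-jn rule on J1)
#1 |GY1  (GY1 both-in/both-out from 0)
#2 |J2  (J2: last free bond brings effort in)
#4 |J3  (J3 needs exactly one e-in)

#0 |GY1
#1 |GY1
#2 |J2
#3 |J1
#4 |J3
#5 |I1
#6 |J1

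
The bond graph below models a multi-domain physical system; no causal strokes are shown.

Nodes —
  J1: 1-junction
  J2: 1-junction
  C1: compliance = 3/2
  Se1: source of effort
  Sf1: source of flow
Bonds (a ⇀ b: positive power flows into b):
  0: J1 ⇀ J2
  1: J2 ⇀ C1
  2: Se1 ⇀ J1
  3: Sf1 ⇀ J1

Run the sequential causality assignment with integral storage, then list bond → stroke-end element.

#0 |J1
#1 |J2
#2 |J1
#3 |Sf1

β2 →J1  (Se1 (Se) sets effort on bond)
β3 →Sf1  (Sf1 (Sf) sets flow on bond)
β0 →J1  (J1 flow already set via bond 3)
β1 →J2  (common-f at J2 fixed by 0)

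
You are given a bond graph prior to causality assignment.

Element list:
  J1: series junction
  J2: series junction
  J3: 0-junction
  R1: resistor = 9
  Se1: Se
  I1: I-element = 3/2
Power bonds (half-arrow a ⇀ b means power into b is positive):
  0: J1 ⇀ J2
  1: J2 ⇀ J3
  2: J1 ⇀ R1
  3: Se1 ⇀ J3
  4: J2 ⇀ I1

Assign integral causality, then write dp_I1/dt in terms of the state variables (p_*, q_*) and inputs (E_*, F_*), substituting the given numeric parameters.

dp_I1/dt = -E_Se1 - 6*p_I1

bond 3 →J3  (Se1 (Se) sets effort on bond)
bond 1 →J2  (J3 effort already set via bond 3)
bond 4 →I1  (prefer integral on I1)
bond 0 →J2  (J2: bond 4 brought flow, rest push out)
bond 2 →J1  (common-f at J1 fixed by 0)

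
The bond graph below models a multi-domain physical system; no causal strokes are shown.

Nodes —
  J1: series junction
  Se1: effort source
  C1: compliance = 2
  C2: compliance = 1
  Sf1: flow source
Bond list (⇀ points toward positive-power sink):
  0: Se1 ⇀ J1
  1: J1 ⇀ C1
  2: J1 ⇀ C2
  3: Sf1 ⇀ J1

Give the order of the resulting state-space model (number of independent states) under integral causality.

bond 0 stroke→J1  (Se1: effort source, stroke at far end)
bond 3 stroke→Sf1  (Sf1 (Sf) sets flow on bond)
bond 1 stroke→J1  (1-jn J1 has f-setter on 3)
bond 2 stroke→J1  (1-jn J1 has f-setter on 3)

2  (C1, C2 all integral)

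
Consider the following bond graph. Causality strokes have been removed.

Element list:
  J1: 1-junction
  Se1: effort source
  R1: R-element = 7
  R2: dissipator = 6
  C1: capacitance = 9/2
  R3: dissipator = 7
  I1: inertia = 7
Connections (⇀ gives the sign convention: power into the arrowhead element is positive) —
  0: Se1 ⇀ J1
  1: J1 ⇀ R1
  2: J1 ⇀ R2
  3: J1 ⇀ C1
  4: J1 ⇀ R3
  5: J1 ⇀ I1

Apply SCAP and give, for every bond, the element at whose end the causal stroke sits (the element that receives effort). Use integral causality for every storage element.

β0 |J1
β1 |J1
β2 |J1
β3 |J1
β4 |J1
β5 |I1

β0 stroke→J1  (Se1: effort source, stroke at far end)
β3 stroke→J1  (C1 integral (e out))
β5 stroke→I1  (I1 outputs flow p/I1)
β1 stroke→J1  (common-f at J1 fixed by 5)
β2 stroke→J1  (1-jn J1 has f-setter on 5)
β4 stroke→J1  (J1: bond 5 brought flow, rest push out)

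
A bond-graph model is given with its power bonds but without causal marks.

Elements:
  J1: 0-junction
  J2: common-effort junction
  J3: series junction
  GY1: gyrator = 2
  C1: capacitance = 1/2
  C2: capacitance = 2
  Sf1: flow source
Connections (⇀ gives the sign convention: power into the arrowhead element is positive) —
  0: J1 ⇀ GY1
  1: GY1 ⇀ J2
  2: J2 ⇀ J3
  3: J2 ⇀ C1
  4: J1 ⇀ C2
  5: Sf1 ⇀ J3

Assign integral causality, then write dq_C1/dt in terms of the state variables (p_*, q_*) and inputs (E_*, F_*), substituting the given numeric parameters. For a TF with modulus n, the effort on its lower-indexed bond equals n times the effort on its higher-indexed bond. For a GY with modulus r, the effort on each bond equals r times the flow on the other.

β5 stroke at Sf1  (source Sf1 imposes f)
β2 stroke at J3  (J3: bond 5 brought flow, rest push out)
β3 stroke at J2  (C1 integral (e out))
β1 stroke at GY1  (0-jn J2 has e-setter on 3)
β0 stroke at GY1  (GY GY1: same side as bond 1)
β4 stroke at J1  (J1: last free bond brings effort in)

dq_C1/dt = -F_Sf1 + q_C2/4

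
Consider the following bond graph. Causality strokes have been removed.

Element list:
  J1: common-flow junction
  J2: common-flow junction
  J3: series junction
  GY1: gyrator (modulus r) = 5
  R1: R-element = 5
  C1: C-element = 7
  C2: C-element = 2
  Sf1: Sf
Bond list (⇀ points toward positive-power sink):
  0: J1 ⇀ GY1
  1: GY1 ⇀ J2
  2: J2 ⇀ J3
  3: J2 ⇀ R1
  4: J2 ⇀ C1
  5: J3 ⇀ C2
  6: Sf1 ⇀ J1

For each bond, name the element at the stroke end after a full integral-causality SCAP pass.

b6 stroke at Sf1  (Sf1 (Sf) sets flow on bond)
b0 stroke at J1  (common-f at J1 fixed by 6)
b1 stroke at J2  (GY GY1: same side as bond 0)
b4 stroke at J2  (C1 integral (e out))
b5 stroke at J3  (C2 outputs effort q/C2)
b2 stroke at J2  (J3: last free bond brings flow in)
b3 stroke at R1  (only one flow-in slot at J2)

b0 stroke→J1
b1 stroke→J2
b2 stroke→J2
b3 stroke→R1
b4 stroke→J2
b5 stroke→J3
b6 stroke→Sf1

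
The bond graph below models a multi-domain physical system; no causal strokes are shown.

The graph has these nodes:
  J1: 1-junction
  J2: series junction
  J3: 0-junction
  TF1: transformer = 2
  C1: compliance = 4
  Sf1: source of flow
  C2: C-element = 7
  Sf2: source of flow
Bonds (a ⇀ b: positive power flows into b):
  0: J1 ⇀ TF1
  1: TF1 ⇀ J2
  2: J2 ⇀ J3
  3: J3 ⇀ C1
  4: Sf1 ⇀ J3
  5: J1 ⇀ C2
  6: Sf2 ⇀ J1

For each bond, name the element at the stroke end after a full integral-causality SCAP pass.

β0 →J1
β1 →TF1
β2 →J2
β3 →J3
β4 →Sf1
β5 →J1
β6 →Sf2

b4 |Sf1  (Sf1 (Sf) sets flow on bond)
b6 |Sf2  (source Sf2 imposes f)
b0 |J1  (J1 flow already set via bond 6)
b5 |J1  (J1: bond 6 brought flow, rest push out)
b1 |TF1  (TF1 one-in-one-out from 0)
b2 |J2  (J2: bond 1 brought flow, rest push out)
b3 |J3  (only one effort-in slot at J3)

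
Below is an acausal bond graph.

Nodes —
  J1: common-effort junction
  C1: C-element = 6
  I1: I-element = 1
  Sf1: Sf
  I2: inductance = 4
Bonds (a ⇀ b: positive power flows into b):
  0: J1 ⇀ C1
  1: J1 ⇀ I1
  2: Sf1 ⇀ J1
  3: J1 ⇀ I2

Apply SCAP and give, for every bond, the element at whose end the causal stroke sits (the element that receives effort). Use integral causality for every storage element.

b2 stroke→Sf1  (Sf1 (Sf) sets flow on bond)
b0 stroke→J1  (C1 integral (e out))
b1 stroke→I1  (J1: bond 0 brought effort, rest push out)
b3 stroke→I2  (J1: bond 0 brought effort, rest push out)

β0 stroke→J1
β1 stroke→I1
β2 stroke→Sf1
β3 stroke→I2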